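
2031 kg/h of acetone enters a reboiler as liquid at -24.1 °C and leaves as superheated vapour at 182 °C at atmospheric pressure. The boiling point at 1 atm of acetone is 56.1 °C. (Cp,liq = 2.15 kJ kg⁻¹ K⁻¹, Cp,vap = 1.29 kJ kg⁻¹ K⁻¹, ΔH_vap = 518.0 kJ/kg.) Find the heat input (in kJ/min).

Q = 28900 kJ/min

liquid -24.1→56.1 °C: 172.43 kJ/kg
vaporisation at 56.1 °C: 518 kJ/kg
vapour 56.1→182 °C: 162.41 kJ/kg
Δh = 172.43 + 518 + 162.41 = 852.84 kJ/kg
Q = ṁ·Δh = 2031 kg/h × 852.84 kJ/kg = 1.7321e+06 kJ/h
|Q| = 481.14 kW = 28869 kJ/min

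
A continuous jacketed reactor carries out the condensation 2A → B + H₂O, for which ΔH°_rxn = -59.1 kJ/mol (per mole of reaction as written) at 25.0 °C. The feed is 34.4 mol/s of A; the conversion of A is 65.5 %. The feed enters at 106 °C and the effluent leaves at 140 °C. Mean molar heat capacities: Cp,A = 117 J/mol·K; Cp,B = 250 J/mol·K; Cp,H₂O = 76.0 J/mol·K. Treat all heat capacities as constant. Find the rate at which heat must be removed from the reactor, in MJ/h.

Q_out = 1480 MJ/h

Extent of reaction ξ = 0.655 × 34.4 / 2 = 11.266 mol/s
Reaction term: ξ·ΔH°_rxn = 11.266 × -59.1 = -665.82 kJ/s
Sensible, feed 106→25 °C: -326.01 kJ/s
Outlet flows (mol/s): A 11.868, B 11.266, H₂O 11.266
Sensible, products 25→140 °C: 582.05 kJ/s
Q = ΔH = -409.78 kJ/s = -409.78 kW
Heat removed = 1475.2 MJ/h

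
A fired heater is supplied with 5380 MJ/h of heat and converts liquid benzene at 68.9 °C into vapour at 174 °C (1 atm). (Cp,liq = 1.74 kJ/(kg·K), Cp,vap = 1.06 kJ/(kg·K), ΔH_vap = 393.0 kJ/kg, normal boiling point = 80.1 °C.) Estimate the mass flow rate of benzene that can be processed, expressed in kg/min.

Δh = 1.74×(80.1−68.9) + 393.0 + 1.06×(174−80.1) = 512.02 kJ/kg
Q = 5380 MJ/h = 1494.4 kJ/s = 89667 kJ/min
ṁ = Q/Δh = 89667 / 512.02 = 175.12 kg/min

ṁ = 175 kg/min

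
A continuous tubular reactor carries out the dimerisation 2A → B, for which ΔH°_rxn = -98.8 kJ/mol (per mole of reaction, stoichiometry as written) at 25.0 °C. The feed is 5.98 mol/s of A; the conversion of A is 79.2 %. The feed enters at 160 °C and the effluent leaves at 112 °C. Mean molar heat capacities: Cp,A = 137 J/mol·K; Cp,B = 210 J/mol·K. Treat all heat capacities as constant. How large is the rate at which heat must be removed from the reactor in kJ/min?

Q_out = 17200 kJ/min

Extent of reaction ξ = 0.792 × 5.98 / 2 = 2.3681 mol/s
Reaction term: ξ·ΔH°_rxn = 2.3681 × -98.8 = -233.97 kJ/s
Sensible, feed 160→25 °C: -110.6 kJ/s
Outlet flows (mol/s): A 1.2438, B 2.3681
Sensible, products 25→112 °C: 58.09 kJ/s
Q = ΔH = -286.48 kJ/s = -286.48 kW
Heat removed = 17189 kJ/min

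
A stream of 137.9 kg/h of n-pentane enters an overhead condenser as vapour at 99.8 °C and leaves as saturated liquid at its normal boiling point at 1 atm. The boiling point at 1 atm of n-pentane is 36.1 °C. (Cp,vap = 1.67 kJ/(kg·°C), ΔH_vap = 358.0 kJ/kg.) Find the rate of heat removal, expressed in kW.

vapour 99.8→36.1 °C: -106.38 kJ/kg
condensation at 36.1 °C: -358 kJ/kg
Δh = -106.38 + -358 = -464.38 kJ/kg
Q = ṁ·Δh = 137.9 kg/h × -464.38 kJ/kg = -64038 kJ/h
|Q| = 17.788 kW

Q_c = 17.8 kW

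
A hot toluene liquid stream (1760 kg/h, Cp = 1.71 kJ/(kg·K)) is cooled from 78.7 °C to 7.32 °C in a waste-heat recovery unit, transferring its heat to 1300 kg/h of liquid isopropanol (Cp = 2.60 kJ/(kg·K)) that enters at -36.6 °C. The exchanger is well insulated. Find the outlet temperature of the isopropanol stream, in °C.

T_c,out = 27.0 °C

Heat released by hot stream: Q = 1760 × 1.71 × (78.7 − 7.32) = 214830 kJ/h
Energy balance on cold side (adiabatic exchanger): Q = ṁ_c·Cp_c·(T_c,out − T_c,in)
T_c,out = -36.6 + 214830/(1300 × 2.60) = 26.958 °C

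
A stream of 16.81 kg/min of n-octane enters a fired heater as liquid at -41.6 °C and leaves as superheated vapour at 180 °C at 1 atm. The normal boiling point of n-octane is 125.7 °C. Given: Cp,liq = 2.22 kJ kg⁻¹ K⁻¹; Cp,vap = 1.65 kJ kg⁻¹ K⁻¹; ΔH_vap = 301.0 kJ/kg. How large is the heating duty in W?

Q = 213000 W

liquid -41.6→125.7 °C: 371.41 kJ/kg
vaporisation at 125.7 °C: 301 kJ/kg
vapour 125.7→180 °C: 89.595 kJ/kg
Δh = 371.41 + 301 + 89.595 = 762 kJ/kg
Q = ṁ·Δh = 16.81 kg/min × 762 kJ/kg = 12809 kJ/min
|Q| = 213.49 kW = 213490 W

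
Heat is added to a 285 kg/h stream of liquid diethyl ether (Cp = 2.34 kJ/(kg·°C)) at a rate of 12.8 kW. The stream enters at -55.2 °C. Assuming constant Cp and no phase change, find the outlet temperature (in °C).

T_out = 13.9 °C

Q = 12.8 kW = 46080 kJ/h
ΔT = Q/(ṁ·Cp) = 46080/(285×2.34) = 69.096 K
T_out = -55.2 + 69.096 = 13.896 °C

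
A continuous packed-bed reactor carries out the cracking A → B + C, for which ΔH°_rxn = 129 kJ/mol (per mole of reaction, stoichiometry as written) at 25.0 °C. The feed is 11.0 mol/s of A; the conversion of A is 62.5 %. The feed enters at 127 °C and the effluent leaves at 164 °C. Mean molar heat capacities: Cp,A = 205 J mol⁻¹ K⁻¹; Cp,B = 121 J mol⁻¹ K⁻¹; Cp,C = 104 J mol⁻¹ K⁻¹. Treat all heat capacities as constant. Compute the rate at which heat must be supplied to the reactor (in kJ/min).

Extent of reaction ξ = 0.625 × 11.0 = 6.875 mol/s
Reaction term: ξ·ΔH°_rxn = 6.875 × 129 = 886.88 kJ/s
Sensible, feed 127→25 °C: -230.01 kJ/s
Outlet flows (mol/s): A 4.125, B 6.875, C 6.875
Sensible, products 25→164 °C: 332.56 kJ/s
Q = ΔH = 989.42 kJ/s = 989.42 kW
Heat supplied = 59365 kJ/min

Q_in = 59400 kJ/min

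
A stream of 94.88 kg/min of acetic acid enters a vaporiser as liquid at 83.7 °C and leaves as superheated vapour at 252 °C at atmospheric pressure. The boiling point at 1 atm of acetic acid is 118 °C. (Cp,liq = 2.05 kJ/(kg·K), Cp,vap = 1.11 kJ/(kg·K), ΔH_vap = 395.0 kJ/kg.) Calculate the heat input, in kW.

Q = 971 kW

liquid 83.7→118 °C: 70.315 kJ/kg
vaporisation at 118 °C: 395 kJ/kg
vapour 118→252 °C: 148.74 kJ/kg
Δh = 70.315 + 395 + 148.74 = 614.05 kJ/kg
Q = ṁ·Δh = 94.88 kg/min × 614.05 kJ/kg = 58262 kJ/min
|Q| = 971.03 kW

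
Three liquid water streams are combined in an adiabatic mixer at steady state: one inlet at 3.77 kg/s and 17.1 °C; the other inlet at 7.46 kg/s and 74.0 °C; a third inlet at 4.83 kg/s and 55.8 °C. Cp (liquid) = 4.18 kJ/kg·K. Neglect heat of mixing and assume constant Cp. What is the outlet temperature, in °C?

Adiabatic, steady state ⇒ Σ ṁᵢCp,ᵢ(T_out − Tᵢ) = 0
Σ ṁᵢCp,ᵢTᵢ = 3.77×4.18×17.1 + 7.46×4.18×74.0 + 4.83×4.18×55.8 = 3703.6
Σ ṁᵢCp,ᵢ = 3.77×4.18 + 7.46×4.18 + 4.83×4.18 = 67.131
T_out = 3703.6 / 67.131 = 55.169 °C

T_out = 55.2 °C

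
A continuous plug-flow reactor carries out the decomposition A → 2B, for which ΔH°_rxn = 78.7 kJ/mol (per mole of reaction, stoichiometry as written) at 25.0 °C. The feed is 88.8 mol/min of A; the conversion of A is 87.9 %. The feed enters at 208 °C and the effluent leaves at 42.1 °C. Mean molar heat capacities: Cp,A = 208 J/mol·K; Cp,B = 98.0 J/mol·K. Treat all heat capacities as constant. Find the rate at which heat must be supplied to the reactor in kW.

Q_in = 51.0 kW

Extent of reaction ξ = 0.879 × 88.8 = 78.055 mol/min
Reaction term: ξ·ΔH°_rxn = 78.055 × 78.7 = 6142.9 kJ/min
Sensible, feed 208→25 °C: -3380.1 kJ/min
Outlet flows (mol/min): A 10.745, B 156.11
Sensible, products 25→42.1 °C: 299.83 kJ/min
Q = ΔH = 3062.7 kJ/min = 51.045 kW
Heat supplied = 51.045 kW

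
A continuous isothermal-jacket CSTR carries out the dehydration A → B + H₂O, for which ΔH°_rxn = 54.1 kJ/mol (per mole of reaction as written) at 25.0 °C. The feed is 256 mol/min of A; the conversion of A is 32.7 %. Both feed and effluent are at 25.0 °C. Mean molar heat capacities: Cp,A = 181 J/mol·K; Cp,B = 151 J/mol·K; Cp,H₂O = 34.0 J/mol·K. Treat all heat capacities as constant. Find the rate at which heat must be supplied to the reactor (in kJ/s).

Q_in = 75.5 kJ/s

Extent of reaction ξ = 0.327 × 256 = 83.712 mol/min
Reaction term: ξ·ΔH°_rxn = 83.712 × 54.1 = 4528.8 kJ/min
Q = ΔH = 4528.8 kJ/min = 75.48 kW
Heat supplied = 75.48 kJ/s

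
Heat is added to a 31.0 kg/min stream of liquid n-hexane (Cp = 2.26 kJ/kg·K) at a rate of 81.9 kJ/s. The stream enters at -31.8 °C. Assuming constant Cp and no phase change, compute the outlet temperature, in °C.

T_out = 38.3 °C

Q = 81.9 kJ/s = 4914 kJ/min
ΔT = Q/(ṁ·Cp) = 4914/(31.0×2.26) = 70.14 K
T_out = -31.8 + 70.14 = 38.34 °C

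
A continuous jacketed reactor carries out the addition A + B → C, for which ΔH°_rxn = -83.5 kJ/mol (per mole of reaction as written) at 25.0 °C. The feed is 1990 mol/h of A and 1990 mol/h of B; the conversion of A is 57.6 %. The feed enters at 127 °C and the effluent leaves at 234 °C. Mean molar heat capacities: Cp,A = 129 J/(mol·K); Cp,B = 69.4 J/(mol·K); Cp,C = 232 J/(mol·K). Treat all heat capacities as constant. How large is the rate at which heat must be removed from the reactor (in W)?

Q_out = 12600 W

Extent of reaction ξ = 0.576 × 1990 = 1146.2 mol/h
Reaction term: ξ·ΔH°_rxn = 1146.2 × -83.5 = -95711 kJ/h
Sensible, feed 127→25 °C: -40271 kJ/h
Outlet flows (mol/h): A 843.76, B 843.76, C 1146.2
Sensible, products 25→234 °C: 90566 kJ/h
Q = ΔH = -45416 kJ/h = -12.616 kW
Heat removed = 12616 W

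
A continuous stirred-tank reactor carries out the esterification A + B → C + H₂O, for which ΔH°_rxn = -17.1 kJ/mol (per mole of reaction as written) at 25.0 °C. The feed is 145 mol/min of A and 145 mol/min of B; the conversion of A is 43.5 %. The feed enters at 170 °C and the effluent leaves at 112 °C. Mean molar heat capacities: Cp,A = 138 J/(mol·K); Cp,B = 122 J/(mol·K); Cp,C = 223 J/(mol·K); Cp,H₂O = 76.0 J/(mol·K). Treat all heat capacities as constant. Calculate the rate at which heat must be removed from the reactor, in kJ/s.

Q_out = 50.9 kJ/s

Extent of reaction ξ = 0.435 × 145 = 63.075 mol/min
Reaction term: ξ·ΔH°_rxn = 63.075 × -17.1 = -1078.6 kJ/min
Sensible, feed 170→25 °C: -5466.5 kJ/min
Outlet flows (mol/min): A 81.925, B 81.925, C 63.075, H₂O 63.075
Sensible, products 25→112 °C: 3493.9 kJ/min
Q = ΔH = -3051.2 kJ/min = -50.853 kW
Heat removed = 50.853 kJ/s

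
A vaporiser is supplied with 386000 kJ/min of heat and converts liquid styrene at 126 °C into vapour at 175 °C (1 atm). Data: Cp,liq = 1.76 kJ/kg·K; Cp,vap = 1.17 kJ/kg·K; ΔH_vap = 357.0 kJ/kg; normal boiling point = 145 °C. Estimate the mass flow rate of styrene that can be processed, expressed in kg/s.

Δh = 1.76×(145−126) + 357.0 + 1.17×(175−145) = 425.54 kJ/kg
Q = 386000 kJ/min = 6433.3 kJ/s = 6433.3 kJ/s
ṁ = Q/Δh = 6433.3 / 425.54 = 15.118 kg/s

ṁ = 15.1 kg/s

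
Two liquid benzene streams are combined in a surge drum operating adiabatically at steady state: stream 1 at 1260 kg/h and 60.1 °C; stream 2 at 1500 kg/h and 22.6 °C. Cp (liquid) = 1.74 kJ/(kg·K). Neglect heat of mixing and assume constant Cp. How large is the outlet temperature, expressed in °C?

T_out = 39.7 °C

Energy balance with Q = 0: Σ ṁᵢCp,ᵢ(T_out − Tᵢ) = 0
T_out = Σ ṁᵢCp,ᵢTᵢ / Σ ṁᵢCp,ᵢ
      = 190750 / 4802.4 = 39.72 °C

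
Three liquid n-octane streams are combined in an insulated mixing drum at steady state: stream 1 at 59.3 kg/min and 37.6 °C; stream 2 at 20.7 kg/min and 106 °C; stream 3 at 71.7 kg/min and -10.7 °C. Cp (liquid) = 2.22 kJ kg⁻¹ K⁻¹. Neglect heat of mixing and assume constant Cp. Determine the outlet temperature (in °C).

Energy balance with Q = 0: Σ ṁᵢCp,ᵢ(T_out − Tᵢ) = 0
T_out = Σ ṁᵢCp,ᵢTᵢ / Σ ṁᵢCp,ᵢ
      = 8117.9 / 336.77 = 24.105 °C

T_out = 24.1 °C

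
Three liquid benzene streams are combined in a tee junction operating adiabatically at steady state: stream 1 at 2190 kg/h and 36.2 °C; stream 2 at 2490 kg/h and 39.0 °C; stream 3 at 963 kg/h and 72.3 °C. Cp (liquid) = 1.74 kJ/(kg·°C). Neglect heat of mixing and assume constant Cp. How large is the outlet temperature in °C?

No heat crosses the boundary, so H_out = H_in.
Σ ṁᵢCp,ᵢTᵢ = 2190×1.74×36.2 + 2490×1.74×39.0 + 963×1.74×72.3 = 428060
Σ ṁᵢCp,ᵢ = 2190×1.74 + 2490×1.74 + 963×1.74 = 9818.8
T_out = 428060 / 9818.8 = 43.596 °C

T_out = 43.6 °C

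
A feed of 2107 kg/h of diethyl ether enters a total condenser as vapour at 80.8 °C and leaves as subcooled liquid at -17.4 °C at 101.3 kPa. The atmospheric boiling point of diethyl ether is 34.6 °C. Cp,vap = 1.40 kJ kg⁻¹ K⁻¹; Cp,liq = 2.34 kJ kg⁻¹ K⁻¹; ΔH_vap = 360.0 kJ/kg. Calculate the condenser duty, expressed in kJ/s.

vapour 80.8→34.6 °C: -64.68 kJ/kg
condensation at 34.6 °C: -360 kJ/kg
liquid 34.6→-17.4 °C: -121.68 kJ/kg
Δh = -64.68 + -360 + -121.68 = -546.36 kJ/kg
Q = ṁ·Δh = 2107 kg/h × -546.36 kJ/kg = -1.1512e+06 kJ/h
|Q| = 319.77 kW

Q_c = 320 kJ/s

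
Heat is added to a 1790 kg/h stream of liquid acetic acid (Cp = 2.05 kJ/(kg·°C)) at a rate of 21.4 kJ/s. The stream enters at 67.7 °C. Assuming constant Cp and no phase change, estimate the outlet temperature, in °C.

Q = 21.4 kJ/s = 77040 kJ/h
ΔT = Q/(ṁ·Cp) = 77040/(1790×2.05) = 20.995 K
T_out = 67.7 + 20.995 = 88.695 °C

T_out = 88.7 °C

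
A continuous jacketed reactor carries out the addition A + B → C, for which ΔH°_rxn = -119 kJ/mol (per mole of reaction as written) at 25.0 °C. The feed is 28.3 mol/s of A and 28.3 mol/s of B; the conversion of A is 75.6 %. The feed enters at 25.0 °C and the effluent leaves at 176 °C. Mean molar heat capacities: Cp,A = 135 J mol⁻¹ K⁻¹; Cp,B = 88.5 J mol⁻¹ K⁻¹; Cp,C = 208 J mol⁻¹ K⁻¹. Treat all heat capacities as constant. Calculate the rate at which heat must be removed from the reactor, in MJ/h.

Q_out = 5910 MJ/h

Extent of reaction ξ = 0.756 × 28.3 = 21.395 mol/s
Reaction term: ξ·ΔH°_rxn = 21.395 × -119 = -2546 kJ/s
Sensible, feed 25.0→25 °C: 0 kJ/s
Outlet flows (mol/s): A 6.9052, B 6.9052, C 21.395
Sensible, products 25→176 °C: 905.01 kJ/s
Q = ΔH = -1641 kJ/s = -1641 kW
Heat removed = 5907.5 MJ/h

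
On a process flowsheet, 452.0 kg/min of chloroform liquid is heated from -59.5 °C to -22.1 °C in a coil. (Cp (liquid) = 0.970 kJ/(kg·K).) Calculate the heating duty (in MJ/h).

Q = 984 MJ/h

Q = ṁ·Cp·ΔT = 452.0 × 0.970 × (-22.1 − -59.5) = 16398 kJ/min
Converting: 16398 / 60 s = 273.29 kW
Heating duty = 983.86 MJ/h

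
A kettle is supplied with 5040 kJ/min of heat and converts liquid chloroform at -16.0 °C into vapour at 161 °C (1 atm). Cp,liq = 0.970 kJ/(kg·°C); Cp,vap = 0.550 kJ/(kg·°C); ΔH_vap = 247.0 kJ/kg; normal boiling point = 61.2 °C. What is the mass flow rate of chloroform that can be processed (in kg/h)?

Δh = 0.970×(61.2−-16.0) + 247.0 + 0.550×(161−61.2) = 376.77 kJ/kg
Q = 5040 kJ/min = 84 kJ/s = 302400 kJ/h
ṁ = Q/Δh = 302400 / 376.77 = 802.6 kg/h

ṁ = 803 kg/h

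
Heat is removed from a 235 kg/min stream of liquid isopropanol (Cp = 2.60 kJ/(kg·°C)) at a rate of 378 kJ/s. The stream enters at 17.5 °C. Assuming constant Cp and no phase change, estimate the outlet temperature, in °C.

Q = 378 kJ/s = 22680 kJ/min
ΔT = Q/(ṁ·Cp) = 22680/(235×2.60) = 37.119 K
T_out = 17.5 − 37.119 = -19.619 °C

T_out = -19.6 °C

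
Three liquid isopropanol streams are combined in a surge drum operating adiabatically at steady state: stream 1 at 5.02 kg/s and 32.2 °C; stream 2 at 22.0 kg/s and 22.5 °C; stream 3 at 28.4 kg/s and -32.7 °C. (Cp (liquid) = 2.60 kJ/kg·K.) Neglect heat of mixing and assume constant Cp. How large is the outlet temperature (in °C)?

Adiabatic, steady state ⇒ Σ ṁᵢCp,ᵢ(T_out − Tᵢ) = 0
Σ ṁᵢCp,ᵢTᵢ = 5.02×2.60×32.2 + 22.0×2.60×22.5 + 28.4×2.60×-32.7 = -707.29
Σ ṁᵢCp,ᵢ = 5.02×2.60 + 22.0×2.60 + 28.4×2.60 = 144.09
T_out = -707.29 / 144.09 = -4.9086 °C

T_out = -4.91 °C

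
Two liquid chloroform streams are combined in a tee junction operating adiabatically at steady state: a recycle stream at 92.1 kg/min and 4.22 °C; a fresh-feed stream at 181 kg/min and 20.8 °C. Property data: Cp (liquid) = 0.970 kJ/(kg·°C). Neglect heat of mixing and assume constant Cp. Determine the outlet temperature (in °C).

No heat crosses the boundary, so H_out = H_in.
Σ ṁᵢCp,ᵢTᵢ = 92.1×0.970×4.22 + 181×0.970×20.8 = 4028.9
Σ ṁᵢCp,ᵢ = 92.1×0.970 + 181×0.970 = 264.91
T_out = 4028.9 / 264.91 = 15.209 °C

T_out = 15.2 °C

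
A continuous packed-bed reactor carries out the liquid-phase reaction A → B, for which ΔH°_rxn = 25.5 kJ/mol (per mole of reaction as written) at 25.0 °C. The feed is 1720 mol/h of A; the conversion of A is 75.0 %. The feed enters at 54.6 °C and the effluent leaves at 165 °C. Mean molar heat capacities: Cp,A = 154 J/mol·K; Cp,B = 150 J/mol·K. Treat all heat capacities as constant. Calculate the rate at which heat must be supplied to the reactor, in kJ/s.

Extent of reaction ξ = 0.750 × 1720 = 1290 mol/h
Reaction term: ξ·ΔH°_rxn = 1290 × 25.5 = 32895 kJ/h
Sensible, feed 54.6→25 °C: -7840.4 kJ/h
Outlet flows (mol/h): A 430, B 1290
Sensible, products 25→165 °C: 36361 kJ/h
Q = ΔH = 61415 kJ/h = 17.06 kW
Heat supplied = 17.06 kJ/s

Q_in = 17.1 kJ/s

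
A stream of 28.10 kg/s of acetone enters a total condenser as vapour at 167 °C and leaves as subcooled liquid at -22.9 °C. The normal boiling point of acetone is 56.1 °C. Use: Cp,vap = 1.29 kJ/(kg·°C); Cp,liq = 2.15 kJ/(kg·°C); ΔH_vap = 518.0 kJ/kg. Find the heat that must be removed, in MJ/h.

vapour 167→56.1 °C: -143.06 kJ/kg
condensation at 56.1 °C: -518 kJ/kg
liquid 56.1→-22.9 °C: -169.85 kJ/kg
Δh = -143.06 + -518 + -169.85 = -830.91 kJ/kg
Q = ṁ·Δh = 28.10 kg/s × -830.91 kJ/kg = -23349 kJ/s
|Q| = 23349 kW = 84055 MJ/h

Q_c = 84100 MJ/h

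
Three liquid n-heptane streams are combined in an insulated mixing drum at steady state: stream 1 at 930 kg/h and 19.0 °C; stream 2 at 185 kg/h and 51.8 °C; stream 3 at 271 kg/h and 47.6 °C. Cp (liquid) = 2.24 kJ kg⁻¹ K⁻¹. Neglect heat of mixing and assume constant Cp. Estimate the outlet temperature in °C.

T_out = 29.0 °C

Energy balance with Q = 0: Σ ṁᵢCp,ᵢ(T_out − Tᵢ) = 0
T_out = Σ ṁᵢCp,ᵢTᵢ / Σ ṁᵢCp,ᵢ
      = 89942 / 3104.6 = 28.97 °C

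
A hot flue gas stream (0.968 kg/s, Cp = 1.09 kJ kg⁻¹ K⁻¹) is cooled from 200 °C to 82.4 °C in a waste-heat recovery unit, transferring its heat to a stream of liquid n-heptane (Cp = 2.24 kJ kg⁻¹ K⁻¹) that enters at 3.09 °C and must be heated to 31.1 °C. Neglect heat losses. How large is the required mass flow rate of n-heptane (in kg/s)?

ṁ_c = 1.98 kg/s

Heat released by hot stream: Q = 0.968 × 1.09 × (200 − 82.4) = 124.08 kJ/s
Energy balance on cold side (adiabatic exchanger): Q = ṁ_c·Cp_c·(T_c,out − T_c,in)
ṁ_c = 124.08 / [2.24 × (31.1 − 3.09)] = 1.9776 kg/s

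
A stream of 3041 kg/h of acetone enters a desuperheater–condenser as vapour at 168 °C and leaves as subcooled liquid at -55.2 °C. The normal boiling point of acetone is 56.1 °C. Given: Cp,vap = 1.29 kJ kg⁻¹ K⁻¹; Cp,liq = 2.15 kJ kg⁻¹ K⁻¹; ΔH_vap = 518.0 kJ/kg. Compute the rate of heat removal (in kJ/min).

vapour 168→56.1 °C: -144.35 kJ/kg
condensation at 56.1 °C: -518 kJ/kg
liquid 56.1→-55.2 °C: -239.3 kJ/kg
Δh = -144.35 + -518 + -239.3 = -901.65 kJ/kg
Q = ṁ·Δh = 3041 kg/h × -901.65 kJ/kg = -2.7419e+06 kJ/h
|Q| = 761.64 kW = 45698 kJ/min

Q_c = 45700 kJ/min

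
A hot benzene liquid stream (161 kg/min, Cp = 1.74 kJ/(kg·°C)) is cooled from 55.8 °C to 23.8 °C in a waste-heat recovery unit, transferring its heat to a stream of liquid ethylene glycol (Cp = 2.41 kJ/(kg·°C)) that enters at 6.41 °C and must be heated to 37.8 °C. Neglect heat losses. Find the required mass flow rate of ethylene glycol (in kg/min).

ṁ_c = 118 kg/min

Heat released by hot stream: Q = 161 × 1.74 × (55.8 − 23.8) = 8964.5 kJ/min
Energy balance on cold side (adiabatic exchanger): Q = ṁ_c·Cp_c·(T_c,out − T_c,in)
ṁ_c = 8964.5 / [2.41 × (37.8 − 6.41)] = 118.5 kg/min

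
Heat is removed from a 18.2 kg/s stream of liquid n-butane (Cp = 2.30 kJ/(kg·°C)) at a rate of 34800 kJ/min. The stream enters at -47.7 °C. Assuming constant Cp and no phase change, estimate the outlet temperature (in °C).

Q = 34800 kJ/min = 580 kJ/s
ΔT = Q/(ṁ·Cp) = 580/(18.2×2.30) = 13.856 K
T_out = -47.7 − 13.856 = -61.556 °C

T_out = -61.6 °C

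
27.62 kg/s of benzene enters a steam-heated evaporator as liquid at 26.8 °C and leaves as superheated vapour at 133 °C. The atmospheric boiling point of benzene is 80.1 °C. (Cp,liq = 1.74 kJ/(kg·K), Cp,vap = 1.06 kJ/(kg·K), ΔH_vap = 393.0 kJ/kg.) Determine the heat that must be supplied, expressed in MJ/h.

Q = 53900 MJ/h

liquid 26.8→80.1 °C: 92.742 kJ/kg
vaporisation at 80.1 °C: 393 kJ/kg
vapour 80.1→133 °C: 56.074 kJ/kg
Δh = 92.742 + 393 + 56.074 = 541.82 kJ/kg
Q = ṁ·Δh = 27.62 kg/s × 541.82 kJ/kg = 14965 kJ/s
|Q| = 14965 kW = 53874 MJ/h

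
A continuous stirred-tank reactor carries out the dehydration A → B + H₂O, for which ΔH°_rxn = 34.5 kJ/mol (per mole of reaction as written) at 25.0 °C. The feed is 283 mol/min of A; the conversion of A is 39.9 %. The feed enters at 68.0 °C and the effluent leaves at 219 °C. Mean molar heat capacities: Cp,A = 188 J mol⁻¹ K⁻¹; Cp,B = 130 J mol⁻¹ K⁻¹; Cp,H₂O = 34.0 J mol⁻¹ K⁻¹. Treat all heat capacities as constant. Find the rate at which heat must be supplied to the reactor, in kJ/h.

Q_in = 684000 kJ/h

Extent of reaction ξ = 0.399 × 283 = 112.92 mol/min
Reaction term: ξ·ΔH°_rxn = 112.92 × 34.5 = 3895.6 kJ/min
Sensible, feed 68.0→25 °C: -2287.8 kJ/min
Outlet flows (mol/min): A 170.08, B 112.92, H₂O 112.92
Sensible, products 25→219 °C: 9795.8 kJ/min
Q = ΔH = 11404 kJ/min = 190.06 kW
Heat supplied = 684220 kJ/h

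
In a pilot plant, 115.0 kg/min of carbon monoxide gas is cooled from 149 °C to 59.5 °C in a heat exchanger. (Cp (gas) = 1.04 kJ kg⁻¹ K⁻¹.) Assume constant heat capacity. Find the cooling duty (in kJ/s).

Q_c = 178 kJ/s

Q = ṁ·Cp·ΔT = 115.0 × 1.04 × (59.5 − 149) = -10704 kJ/min
Converting: 10704 / 60 s = 178.4 kW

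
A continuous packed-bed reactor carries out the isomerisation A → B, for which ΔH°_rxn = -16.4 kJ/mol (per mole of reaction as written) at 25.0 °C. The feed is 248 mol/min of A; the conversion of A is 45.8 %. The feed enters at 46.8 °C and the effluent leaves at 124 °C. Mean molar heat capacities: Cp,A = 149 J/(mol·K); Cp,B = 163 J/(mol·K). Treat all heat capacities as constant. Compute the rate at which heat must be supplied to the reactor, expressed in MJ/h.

Q_in = 68.8 MJ/h

Extent of reaction ξ = 0.458 × 248 = 113.58 mol/min
Reaction term: ξ·ΔH°_rxn = 113.58 × -16.4 = -1862.8 kJ/min
Sensible, feed 46.8→25 °C: -805.55 kJ/min
Outlet flows (mol/min): A 134.42, B 113.58
Sensible, products 25→124 °C: 3815.7 kJ/min
Q = ΔH = 1147.3 kJ/min = 19.122 kW
Heat supplied = 68.841 MJ/h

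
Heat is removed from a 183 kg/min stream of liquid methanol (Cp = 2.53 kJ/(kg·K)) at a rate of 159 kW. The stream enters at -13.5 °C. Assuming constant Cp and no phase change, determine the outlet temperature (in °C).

T_out = -34.1 °C

Q = 159 kW = 9540 kJ/min
ΔT = Q/(ṁ·Cp) = 9540/(183×2.53) = 20.605 K
T_out = -13.5 − 20.605 = -34.105 °C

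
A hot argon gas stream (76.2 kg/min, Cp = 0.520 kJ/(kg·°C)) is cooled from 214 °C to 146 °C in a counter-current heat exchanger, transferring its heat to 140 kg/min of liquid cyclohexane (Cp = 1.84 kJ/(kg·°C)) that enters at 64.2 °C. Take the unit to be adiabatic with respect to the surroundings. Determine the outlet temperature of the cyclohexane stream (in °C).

T_c,out = 74.7 °C

Heat released by hot stream: Q = 76.2 × 0.520 × (214 − 146) = 2694.4 kJ/min
Energy balance on cold side (adiabatic exchanger): Q = ṁ_c·Cp_c·(T_c,out − T_c,in)
T_c,out = 64.2 + 2694.4/(140 × 1.84) = 74.66 °C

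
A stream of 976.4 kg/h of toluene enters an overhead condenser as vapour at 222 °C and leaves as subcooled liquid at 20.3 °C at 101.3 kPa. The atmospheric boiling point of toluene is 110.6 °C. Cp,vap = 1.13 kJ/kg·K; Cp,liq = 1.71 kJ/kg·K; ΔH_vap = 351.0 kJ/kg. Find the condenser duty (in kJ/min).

vapour 222→110.6 °C: -125.88 kJ/kg
condensation at 110.6 °C: -351 kJ/kg
liquid 110.6→20.3 °C: -154.41 kJ/kg
Δh = -125.88 + -351 + -154.41 = -631.29 kJ/kg
Q = ṁ·Δh = 976.4 kg/h × -631.29 kJ/kg = -616400 kJ/h
|Q| = 171.22 kW = 10273 kJ/min

Q_c = 10300 kJ/min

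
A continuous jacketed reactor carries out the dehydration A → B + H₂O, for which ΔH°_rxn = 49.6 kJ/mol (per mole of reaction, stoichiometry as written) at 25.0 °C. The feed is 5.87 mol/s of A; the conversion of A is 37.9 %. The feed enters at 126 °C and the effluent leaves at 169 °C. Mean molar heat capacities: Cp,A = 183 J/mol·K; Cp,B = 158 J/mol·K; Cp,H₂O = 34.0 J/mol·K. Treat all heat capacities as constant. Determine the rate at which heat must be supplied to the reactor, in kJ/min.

Extent of reaction ξ = 0.379 × 5.87 = 2.2247 mol/s
Reaction term: ξ·ΔH°_rxn = 2.2247 × 49.6 = 110.35 kJ/s
Sensible, feed 126→25 °C: -108.5 kJ/s
Outlet flows (mol/s): A 3.6453, B 2.2247, H₂O 2.2247
Sensible, products 25→169 °C: 157.57 kJ/s
Q = ΔH = 159.42 kJ/s = 159.42 kW
Heat supplied = 9565.3 kJ/min

Q_in = 9570 kJ/min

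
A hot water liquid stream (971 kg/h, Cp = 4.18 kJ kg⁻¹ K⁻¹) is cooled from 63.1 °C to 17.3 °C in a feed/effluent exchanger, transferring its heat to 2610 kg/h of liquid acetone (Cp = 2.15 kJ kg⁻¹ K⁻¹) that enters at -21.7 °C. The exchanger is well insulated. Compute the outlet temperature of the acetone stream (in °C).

T_c,out = 11.4 °C

Heat released by hot stream: Q = 971 × 4.18 × (63.1 − 17.3) = 185890 kJ/h
Energy balance on cold side (adiabatic exchanger): Q = ṁ_c·Cp_c·(T_c,out − T_c,in)
T_c,out = -21.7 + 185890/(2610 × 2.15) = 11.427 °C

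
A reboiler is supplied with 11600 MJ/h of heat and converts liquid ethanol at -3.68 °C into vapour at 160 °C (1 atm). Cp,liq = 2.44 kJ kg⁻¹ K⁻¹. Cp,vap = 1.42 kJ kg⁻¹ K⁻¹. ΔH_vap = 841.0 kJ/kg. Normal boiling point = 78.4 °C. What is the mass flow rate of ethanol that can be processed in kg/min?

ṁ = 167 kg/min

Δh = 2.44×(78.4−-3.68) + 841.0 + 1.42×(160−78.4) = 1157.1 kJ/kg
Q = 11600 MJ/h = 3222.2 kJ/s = 193330 kJ/min
ṁ = Q/Δh = 193330 / 1157.1 = 167.08 kg/min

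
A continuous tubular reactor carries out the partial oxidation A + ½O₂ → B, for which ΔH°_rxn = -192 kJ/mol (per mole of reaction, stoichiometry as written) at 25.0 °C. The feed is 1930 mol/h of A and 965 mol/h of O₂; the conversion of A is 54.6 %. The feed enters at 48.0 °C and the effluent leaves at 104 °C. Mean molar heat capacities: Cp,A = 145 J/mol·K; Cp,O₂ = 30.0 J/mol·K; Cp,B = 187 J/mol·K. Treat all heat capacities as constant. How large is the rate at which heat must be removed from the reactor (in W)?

Q_out = 50800 W

Extent of reaction ξ = 0.546 × 1930 = 1053.8 mol/h
Reaction term: ξ·ΔH°_rxn = 1053.8 × -192 = -202330 kJ/h
Sensible, feed 48.0→25 °C: -7102.4 kJ/h
Outlet flows (mol/h): A 876.22, O₂ 438.11, B 1053.8
Sensible, products 25→104 °C: 26643 kJ/h
Q = ΔH = -182790 kJ/h = -50.774 kW
Heat removed = 50774 W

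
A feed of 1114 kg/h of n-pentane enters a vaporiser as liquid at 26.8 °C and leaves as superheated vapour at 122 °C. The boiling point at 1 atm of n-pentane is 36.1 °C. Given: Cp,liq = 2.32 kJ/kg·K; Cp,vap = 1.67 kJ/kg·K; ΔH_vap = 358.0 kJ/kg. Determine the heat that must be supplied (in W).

Q = 162000 W

liquid 26.8→36.1 °C: 21.576 kJ/kg
vaporisation at 36.1 °C: 358 kJ/kg
vapour 36.1→122 °C: 143.45 kJ/kg
Δh = 21.576 + 358 + 143.45 = 523.03 kJ/kg
Q = ṁ·Δh = 1114 kg/h × 523.03 kJ/kg = 582650 kJ/h
|Q| = 161.85 kW = 161850 W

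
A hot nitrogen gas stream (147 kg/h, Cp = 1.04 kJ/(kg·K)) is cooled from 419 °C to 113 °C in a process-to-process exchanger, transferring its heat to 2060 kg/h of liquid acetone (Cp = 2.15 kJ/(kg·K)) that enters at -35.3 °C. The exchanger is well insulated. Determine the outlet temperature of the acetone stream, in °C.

Heat released by hot stream: Q = 147 × 1.04 × (419 − 113) = 46781 kJ/h
Energy balance on cold side (adiabatic exchanger): Q = ṁ_c·Cp_c·(T_c,out − T_c,in)
T_c,out = -35.3 + 46781/(2060 × 2.15) = -24.738 °C

T_c,out = -24.7 °C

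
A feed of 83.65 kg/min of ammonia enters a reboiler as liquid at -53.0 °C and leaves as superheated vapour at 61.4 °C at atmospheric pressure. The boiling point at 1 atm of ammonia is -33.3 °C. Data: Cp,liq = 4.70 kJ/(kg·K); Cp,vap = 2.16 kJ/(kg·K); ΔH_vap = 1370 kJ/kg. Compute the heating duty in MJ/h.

Q = 8370 MJ/h

liquid -53.0→-33.3 °C: 92.59 kJ/kg
vaporisation at -33.3 °C: 1370 kJ/kg
vapour -33.3→61.4 °C: 204.55 kJ/kg
Δh = 92.59 + 1370 + 204.55 = 1667.1 kJ/kg
Q = ṁ·Δh = 83.65 kg/min × 1667.1 kJ/kg = 139460 kJ/min
|Q| = 2324.3 kW = 8367.4 MJ/h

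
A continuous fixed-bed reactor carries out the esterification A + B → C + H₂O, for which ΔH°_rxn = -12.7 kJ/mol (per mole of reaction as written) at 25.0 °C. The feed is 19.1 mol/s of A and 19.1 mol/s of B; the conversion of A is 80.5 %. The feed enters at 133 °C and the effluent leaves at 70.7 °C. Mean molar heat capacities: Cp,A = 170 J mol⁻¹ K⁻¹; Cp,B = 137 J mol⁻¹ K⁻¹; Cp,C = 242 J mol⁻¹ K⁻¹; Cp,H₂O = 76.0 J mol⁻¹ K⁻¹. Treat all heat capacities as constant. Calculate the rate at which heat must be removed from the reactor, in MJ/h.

Q_out = 1990 MJ/h

Extent of reaction ξ = 0.805 × 19.1 = 15.376 mol/s
Reaction term: ξ·ΔH°_rxn = 15.376 × -12.7 = -195.27 kJ/s
Sensible, feed 133→25 °C: -633.28 kJ/s
Outlet flows (mol/s): A 3.7245, B 3.7245, C 15.376, H₂O 15.376
Sensible, products 25→70.7 °C: 275.7 kJ/s
Q = ΔH = -552.85 kJ/s = -552.85 kW
Heat removed = 1990.3 MJ/h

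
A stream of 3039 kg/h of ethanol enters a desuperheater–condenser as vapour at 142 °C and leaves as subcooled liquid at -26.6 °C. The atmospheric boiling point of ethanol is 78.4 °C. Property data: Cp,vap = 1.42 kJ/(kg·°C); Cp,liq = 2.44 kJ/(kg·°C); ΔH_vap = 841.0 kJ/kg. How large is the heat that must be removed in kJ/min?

vapour 142→78.4 °C: -90.312 kJ/kg
condensation at 78.4 °C: -841 kJ/kg
liquid 78.4→-26.6 °C: -256.2 kJ/kg
Δh = -90.312 + -841 + -256.2 = -1187.5 kJ/kg
Q = ṁ·Δh = 3039 kg/h × -1187.5 kJ/kg = -3.6088e+06 kJ/h
|Q| = 1002.5 kW = 60147 kJ/min

Q_c = 60100 kJ/min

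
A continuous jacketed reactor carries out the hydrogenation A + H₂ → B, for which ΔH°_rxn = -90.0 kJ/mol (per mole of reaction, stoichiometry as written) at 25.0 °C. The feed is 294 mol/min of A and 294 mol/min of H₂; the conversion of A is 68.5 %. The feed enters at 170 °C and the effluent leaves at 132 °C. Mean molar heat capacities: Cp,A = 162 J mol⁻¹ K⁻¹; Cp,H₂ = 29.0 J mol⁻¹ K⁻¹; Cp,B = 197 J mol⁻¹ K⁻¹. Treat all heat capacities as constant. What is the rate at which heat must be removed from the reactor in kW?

Extent of reaction ξ = 0.685 × 294 = 201.39 mol/min
Reaction term: ξ·ΔH°_rxn = 201.39 × -90.0 = -18125 kJ/min
Sensible, feed 170→25 °C: -8142.3 kJ/min
Outlet flows (mol/min): A 92.61, H₂ 92.61, B 201.39
Sensible, products 25→132 °C: 6137.8 kJ/min
Q = ΔH = -20130 kJ/min = -335.49 kW
Heat removed = 335.49 kW

Q_out = 335 kW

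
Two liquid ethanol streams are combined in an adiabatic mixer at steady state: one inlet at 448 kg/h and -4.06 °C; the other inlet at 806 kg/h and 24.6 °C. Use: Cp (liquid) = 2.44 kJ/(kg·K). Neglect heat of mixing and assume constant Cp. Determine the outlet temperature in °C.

T_out = 14.4 °C

Adiabatic, steady state ⇒ Σ ṁᵢCp,ᵢ(T_out − Tᵢ) = 0
T_out = Σ ṁᵢCp,ᵢTᵢ / Σ ṁᵢCp,ᵢ
      = 43941 / 3059.8 = 14.361 °C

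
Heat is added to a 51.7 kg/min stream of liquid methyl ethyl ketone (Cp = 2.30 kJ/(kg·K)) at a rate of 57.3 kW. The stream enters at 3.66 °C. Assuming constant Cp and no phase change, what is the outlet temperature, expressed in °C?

T_out = 32.6 °C

Q = 57.3 kW = 3438 kJ/min
ΔT = Q/(ṁ·Cp) = 3438/(51.7×2.30) = 28.913 K
T_out = 3.66 + 28.913 = 32.573 °C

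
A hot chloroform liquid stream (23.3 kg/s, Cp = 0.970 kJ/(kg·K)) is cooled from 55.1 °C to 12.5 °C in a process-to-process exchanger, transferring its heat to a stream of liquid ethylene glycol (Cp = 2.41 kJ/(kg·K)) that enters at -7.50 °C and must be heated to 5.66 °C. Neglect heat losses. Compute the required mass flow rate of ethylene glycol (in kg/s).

ṁ_c = 30.4 kg/s

Heat released by hot stream: Q = 23.3 × 0.970 × (55.1 − 12.5) = 962.8 kJ/s
Energy balance on cold side (adiabatic exchanger): Q = ṁ_c·Cp_c·(T_c,out − T_c,in)
ṁ_c = 962.8 / [2.41 × (5.66 − -7.50)] = 30.357 kg/s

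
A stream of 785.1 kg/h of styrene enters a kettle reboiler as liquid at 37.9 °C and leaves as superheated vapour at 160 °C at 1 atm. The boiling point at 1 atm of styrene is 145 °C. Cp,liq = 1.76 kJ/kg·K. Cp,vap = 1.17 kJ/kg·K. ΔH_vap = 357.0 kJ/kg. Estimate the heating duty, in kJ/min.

Q = 7370 kJ/min

liquid 37.9→145 °C: 188.5 kJ/kg
vaporisation at 145 °C: 357 kJ/kg
vapour 145→160 °C: 17.55 kJ/kg
Δh = 188.5 + 357 + 17.55 = 563.05 kJ/kg
Q = ṁ·Δh = 785.1 kg/h × 563.05 kJ/kg = 442050 kJ/h
|Q| = 122.79 kW = 7367.5 kJ/min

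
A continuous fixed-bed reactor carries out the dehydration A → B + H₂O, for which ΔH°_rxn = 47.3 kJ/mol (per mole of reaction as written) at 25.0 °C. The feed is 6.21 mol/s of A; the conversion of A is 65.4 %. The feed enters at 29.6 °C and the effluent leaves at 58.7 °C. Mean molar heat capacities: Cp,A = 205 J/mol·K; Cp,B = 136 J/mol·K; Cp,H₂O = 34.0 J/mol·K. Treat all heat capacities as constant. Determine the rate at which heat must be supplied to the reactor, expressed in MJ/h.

Q_in = 808 MJ/h

Extent of reaction ξ = 0.654 × 6.21 = 4.0613 mol/s
Reaction term: ξ·ΔH°_rxn = 4.0613 × 47.3 = 192.1 kJ/s
Sensible, feed 29.6→25 °C: -5.856 kJ/s
Outlet flows (mol/s): A 2.1487, B 4.0613, H₂O 4.0613
Sensible, products 25→58.7 °C: 38.111 kJ/s
Q = ΔH = 224.36 kJ/s = 224.36 kW
Heat supplied = 807.68 MJ/h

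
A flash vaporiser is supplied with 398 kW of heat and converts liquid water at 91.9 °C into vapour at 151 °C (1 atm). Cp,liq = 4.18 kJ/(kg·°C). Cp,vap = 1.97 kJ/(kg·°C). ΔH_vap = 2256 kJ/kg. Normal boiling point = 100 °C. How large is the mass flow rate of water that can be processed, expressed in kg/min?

Δh = 4.18×(100−91.9) + 2256 + 1.97×(151−100) = 2390.3 kJ/kg
Q = 398 kW = 398 kJ/s = 23880 kJ/min
ṁ = Q/Δh = 23880 / 2390.3 = 9.9903 kg/min

ṁ = 9.99 kg/min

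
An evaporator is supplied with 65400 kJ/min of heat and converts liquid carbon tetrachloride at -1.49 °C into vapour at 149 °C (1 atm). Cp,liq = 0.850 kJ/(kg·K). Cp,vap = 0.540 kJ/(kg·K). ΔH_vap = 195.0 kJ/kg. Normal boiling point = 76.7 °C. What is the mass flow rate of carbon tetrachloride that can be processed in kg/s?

Δh = 0.850×(76.7−-1.49) + 195.0 + 0.540×(149−76.7) = 300.5 kJ/kg
Q = 65400 kJ/min = 1090 kJ/s = 1090 kJ/s
ṁ = Q/Δh = 1090 / 300.5 = 3.6272 kg/s

ṁ = 3.63 kg/s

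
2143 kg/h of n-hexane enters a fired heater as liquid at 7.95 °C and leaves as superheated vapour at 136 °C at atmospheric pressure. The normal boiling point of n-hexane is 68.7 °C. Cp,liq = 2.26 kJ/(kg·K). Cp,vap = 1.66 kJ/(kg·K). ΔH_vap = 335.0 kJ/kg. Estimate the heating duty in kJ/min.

Q = 20900 kJ/min

liquid 7.95→68.7 °C: 137.29 kJ/kg
vaporisation at 68.7 °C: 335 kJ/kg
vapour 68.7→136 °C: 111.72 kJ/kg
Δh = 137.29 + 335 + 111.72 = 584.01 kJ/kg
Q = ṁ·Δh = 2143 kg/h × 584.01 kJ/kg = 1.2515e+06 kJ/h
|Q| = 347.65 kW = 20859 kJ/min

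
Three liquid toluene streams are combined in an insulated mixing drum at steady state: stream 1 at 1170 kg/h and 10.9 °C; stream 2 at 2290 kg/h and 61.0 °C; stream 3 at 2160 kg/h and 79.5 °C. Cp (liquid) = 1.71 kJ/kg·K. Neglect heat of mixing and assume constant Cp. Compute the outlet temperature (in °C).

T_out = 57.7 °C

No heat crosses the boundary, so H_out = H_in.
T_out = Σ ṁᵢCp,ᵢTᵢ / Σ ṁᵢCp,ᵢ
      = 554320 / 9610.2 = 57.68 °C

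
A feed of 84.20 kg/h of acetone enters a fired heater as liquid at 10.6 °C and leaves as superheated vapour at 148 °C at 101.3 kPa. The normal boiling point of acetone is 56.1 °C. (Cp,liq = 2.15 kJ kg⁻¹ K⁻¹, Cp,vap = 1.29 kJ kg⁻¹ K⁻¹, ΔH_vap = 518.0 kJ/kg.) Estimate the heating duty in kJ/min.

Q = 1030 kJ/min

liquid 10.6→56.1 °C: 97.825 kJ/kg
vaporisation at 56.1 °C: 518 kJ/kg
vapour 56.1→148 °C: 118.55 kJ/kg
Δh = 97.825 + 518 + 118.55 = 734.38 kJ/kg
Q = ṁ·Δh = 84.20 kg/h × 734.38 kJ/kg = 61834 kJ/h
|Q| = 17.176 kW = 1030.6 kJ/min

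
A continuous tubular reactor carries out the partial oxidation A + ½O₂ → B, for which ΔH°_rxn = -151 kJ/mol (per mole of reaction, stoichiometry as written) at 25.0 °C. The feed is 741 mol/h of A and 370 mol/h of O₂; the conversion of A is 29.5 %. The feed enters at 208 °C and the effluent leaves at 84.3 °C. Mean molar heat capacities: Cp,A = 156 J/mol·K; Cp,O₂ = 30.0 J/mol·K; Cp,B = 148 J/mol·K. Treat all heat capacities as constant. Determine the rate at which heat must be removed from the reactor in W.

Q_out = 13600 W

Extent of reaction ξ = 0.295 × 741 = 218.59 mol/h
Reaction term: ξ·ΔH°_rxn = 218.59 × -151 = -33008 kJ/h
Sensible, feed 208→25 °C: -23185 kJ/h
Outlet flows (mol/h): A 522.4, O₂ 260.7, B 218.59
Sensible, products 25→84.3 °C: 7214.9 kJ/h
Q = ΔH = -48978 kJ/h = -13.605 kW
Heat removed = 13605 W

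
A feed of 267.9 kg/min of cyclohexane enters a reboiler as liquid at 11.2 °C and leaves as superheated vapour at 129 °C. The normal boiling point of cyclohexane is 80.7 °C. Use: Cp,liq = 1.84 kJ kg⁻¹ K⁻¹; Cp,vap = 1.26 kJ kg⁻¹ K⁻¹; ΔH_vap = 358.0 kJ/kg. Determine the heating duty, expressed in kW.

Q = 2440 kW

liquid 11.2→80.7 °C: 127.88 kJ/kg
vaporisation at 80.7 °C: 358 kJ/kg
vapour 80.7→129 °C: 60.858 kJ/kg
Δh = 127.88 + 358 + 60.858 = 546.74 kJ/kg
Q = ṁ·Δh = 267.9 kg/min × 546.74 kJ/kg = 146470 kJ/min
|Q| = 2441.2 kW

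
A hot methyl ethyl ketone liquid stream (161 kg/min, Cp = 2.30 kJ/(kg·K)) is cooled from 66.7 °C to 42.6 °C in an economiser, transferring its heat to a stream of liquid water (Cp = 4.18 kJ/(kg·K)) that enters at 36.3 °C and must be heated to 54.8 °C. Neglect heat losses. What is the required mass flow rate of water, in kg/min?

ṁ_c = 115 kg/min

Heat released by hot stream: Q = 161 × 2.30 × (66.7 − 42.6) = 8924.2 kJ/min
Energy balance on cold side (adiabatic exchanger): Q = ṁ_c·Cp_c·(T_c,out − T_c,in)
ṁ_c = 8924.2 / [4.18 × (54.8 − 36.3)] = 115.4 kg/min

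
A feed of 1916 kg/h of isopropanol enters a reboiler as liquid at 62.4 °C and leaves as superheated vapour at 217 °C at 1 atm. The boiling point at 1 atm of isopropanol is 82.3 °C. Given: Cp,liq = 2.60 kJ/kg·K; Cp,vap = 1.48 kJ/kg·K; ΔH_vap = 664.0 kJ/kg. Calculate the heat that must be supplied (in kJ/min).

liquid 62.4→82.3 °C: 51.74 kJ/kg
vaporisation at 82.3 °C: 664 kJ/kg
vapour 82.3→217 °C: 199.36 kJ/kg
Δh = 51.74 + 664 + 199.36 = 915.1 kJ/kg
Q = ṁ·Δh = 1916 kg/h × 915.1 kJ/kg = 1.7533e+06 kJ/h
|Q| = 487.03 kW = 29222 kJ/min

Q = 29200 kJ/min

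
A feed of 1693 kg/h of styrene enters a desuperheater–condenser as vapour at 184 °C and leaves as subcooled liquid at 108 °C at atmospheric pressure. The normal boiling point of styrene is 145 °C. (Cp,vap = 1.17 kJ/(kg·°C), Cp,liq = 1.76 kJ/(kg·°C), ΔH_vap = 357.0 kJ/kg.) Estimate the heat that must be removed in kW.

Q_c = 220 kW

vapour 184→145 °C: -45.63 kJ/kg
condensation at 145 °C: -357 kJ/kg
liquid 145→108 °C: -65.12 kJ/kg
Δh = -45.63 + -357 + -65.12 = -467.75 kJ/kg
Q = ṁ·Δh = 1693 kg/h × -467.75 kJ/kg = -791900 kJ/h
|Q| = 219.97 kW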